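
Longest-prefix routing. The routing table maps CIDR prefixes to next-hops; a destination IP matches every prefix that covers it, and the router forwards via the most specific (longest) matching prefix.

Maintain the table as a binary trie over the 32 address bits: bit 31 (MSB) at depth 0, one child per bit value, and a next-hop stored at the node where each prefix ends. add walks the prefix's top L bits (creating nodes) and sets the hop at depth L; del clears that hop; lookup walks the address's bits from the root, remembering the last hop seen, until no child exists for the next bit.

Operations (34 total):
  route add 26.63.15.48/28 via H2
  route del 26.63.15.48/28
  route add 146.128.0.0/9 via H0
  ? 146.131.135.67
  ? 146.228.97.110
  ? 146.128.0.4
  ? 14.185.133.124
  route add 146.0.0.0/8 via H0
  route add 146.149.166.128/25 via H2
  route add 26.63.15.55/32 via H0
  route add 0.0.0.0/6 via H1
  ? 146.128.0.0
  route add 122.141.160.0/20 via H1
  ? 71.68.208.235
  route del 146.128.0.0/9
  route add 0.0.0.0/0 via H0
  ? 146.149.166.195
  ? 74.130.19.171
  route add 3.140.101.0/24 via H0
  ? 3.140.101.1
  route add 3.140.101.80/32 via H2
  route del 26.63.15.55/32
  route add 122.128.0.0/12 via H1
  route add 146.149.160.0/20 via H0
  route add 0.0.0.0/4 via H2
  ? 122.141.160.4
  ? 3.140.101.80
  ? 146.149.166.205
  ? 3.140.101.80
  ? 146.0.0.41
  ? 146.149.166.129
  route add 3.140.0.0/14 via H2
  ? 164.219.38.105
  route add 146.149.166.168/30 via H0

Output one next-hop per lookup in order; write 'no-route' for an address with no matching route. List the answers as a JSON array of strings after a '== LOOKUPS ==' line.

Process each operation:
  add 26.63.15.48/28 -> H2 at depth 28
  - 26.63.15.48/28 clear@28
  add 146.128.0.0/9 -> H0 at depth 9
  Q 146.131.135.67: descend 100100101 ; hops seen [H0] ; pick H0
  Q 146.228.97.110: descend 100100101 ; hops seen [H0] ; pick H0
  Q 146.128.0.4: descend 100100101 ; hops seen [H0] ; pick H0
  Q 14.185.133.124: descend 000 ; hops seen [∅] ; pick no-route
  add 146.0.0.0/8 -> H0 at depth 8
  add 146.149.166.128/25 -> H2 at depth 25
  add 26.63.15.55/32 -> H0 at depth 32
  add 0.0.0.0/6 -> H1 at depth 6
  Q 146.128.0.0: descend 10010010100 ; hops seen [H0,H0] ; pick H0
  add 122.141.160.0/20 -> H1 at depth 20
  Q 71.68.208.235: descend 01 ; hops seen [∅] ; pick no-route
  - 146.128.0.0/9 clear@9
  add 0.0.0.0/0 -> H0 at depth 0
  Q 146.149.166.195: descend 1001001010010101101001101 ; hops seen [H0,H0,H2] ; pick H2
  Q 74.130.19.171: descend 01 ; hops seen [H0] ; pick H0
  add 3.140.101.0/24 -> H0 at depth 24
  Q 3.140.101.1: descend 000000111000110001100101 ; hops seen [H0,H1,H0] ; pick H0
  add 3.140.101.80/32 -> H2 at depth 32
  - 26.63.15.55/32 clear@32
  add 122.128.0.0/12 -> H1 at depth 12
  add 146.149.160.0/20 -> H0 at depth 20
  add 0.0.0.0/4 -> H2 at depth 4
  Q 122.141.160.4: descend 01111010100011011010 ; hops seen [H0,H1,H1] ; pick H1
  Q 3.140.101.80: descend 00000011100011000110010101010000 ; hops seen [H0,H2,H1,H0,H2] ; pick H2
  Q 146.149.166.205: descend 1001001010010101101001101 ; hops seen [H0,H0,H0,H2] ; pick H2
  Q 3.140.101.80: descend 00000011100011000110010101010000 ; hops seen [H0,H2,H1,H0,H2] ; pick H2
  Q 146.0.0.41: descend 10010010 ; hops seen [H0,H0] ; pick H0
  Q 146.149.166.129: descend 1001001010010101101001101 ; hops seen [H0,H0,H0,H2] ; pick H2
  add 3.140.0.0/14 -> H2 at depth 14
  Q 164.219.38.105: descend 10 ; hops seen [H0] ; pick H0
  add 146.149.166.168/30 -> H0 at depth 30

== LOOKUPS ==
["H0","H0","H0","no-route","H0","no-route","H2","H0","H0","H1","H2","H2","H2","H0","H2","H0"]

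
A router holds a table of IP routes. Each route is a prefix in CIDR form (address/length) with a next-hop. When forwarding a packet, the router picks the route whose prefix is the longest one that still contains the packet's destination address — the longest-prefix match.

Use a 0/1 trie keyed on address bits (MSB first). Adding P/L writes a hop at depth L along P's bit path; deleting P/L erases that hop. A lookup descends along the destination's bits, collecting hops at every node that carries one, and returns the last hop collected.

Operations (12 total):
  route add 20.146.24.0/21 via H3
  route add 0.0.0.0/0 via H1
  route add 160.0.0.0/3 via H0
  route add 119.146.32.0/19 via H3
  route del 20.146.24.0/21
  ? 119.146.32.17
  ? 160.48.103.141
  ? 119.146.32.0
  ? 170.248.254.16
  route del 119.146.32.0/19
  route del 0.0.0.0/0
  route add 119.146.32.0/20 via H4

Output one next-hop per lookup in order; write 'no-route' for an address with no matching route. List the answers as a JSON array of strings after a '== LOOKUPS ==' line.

Trace:
  add 20.146.24.0/21 -> H3 at depth 21
  add 0.0.0.0/0 -> H1 at depth 0
  add 160.0.0.0/3 -> H0 at depth 3
  add 119.146.32.0/19 -> H3 at depth 19
  - 20.146.24.0/21 clear@21
  ? 119.146.32.17  path d0:H1→d1:-→d2:-→d3:-→d4:-→d5:-→d6:-→d7:-→d8:-→d9:-→d10:-→d11:-→d12:-→d13:-→d14:-→d15:-→d16:-→d17:-→d18:-→d19:H3  best=H3
  ? 160.48.103.141  path d0:H1→d1:-→d2:-→d3:H0  best=H0
  ? 119.146.32.0  path d0:H1→d1:-→d2:-→d3:-→d4:-→d5:-→d6:-→d7:-→d8:-→d9:-→d10:-→d11:-→d12:-→d13:-→d14:-→d15:-→d16:-→d17:-→d18:-→d19:H3  best=H3
  ? 170.248.254.16  path d0:H1→d1:-→d2:-→d3:H0  best=H0
  - 119.146.32.0/19 clear@19
  - 0.0.0.0/0 clear@0
  add 119.146.32.0/20 -> H4 at depth 20

== LOOKUPS ==
["H3","H0","H3","H0"]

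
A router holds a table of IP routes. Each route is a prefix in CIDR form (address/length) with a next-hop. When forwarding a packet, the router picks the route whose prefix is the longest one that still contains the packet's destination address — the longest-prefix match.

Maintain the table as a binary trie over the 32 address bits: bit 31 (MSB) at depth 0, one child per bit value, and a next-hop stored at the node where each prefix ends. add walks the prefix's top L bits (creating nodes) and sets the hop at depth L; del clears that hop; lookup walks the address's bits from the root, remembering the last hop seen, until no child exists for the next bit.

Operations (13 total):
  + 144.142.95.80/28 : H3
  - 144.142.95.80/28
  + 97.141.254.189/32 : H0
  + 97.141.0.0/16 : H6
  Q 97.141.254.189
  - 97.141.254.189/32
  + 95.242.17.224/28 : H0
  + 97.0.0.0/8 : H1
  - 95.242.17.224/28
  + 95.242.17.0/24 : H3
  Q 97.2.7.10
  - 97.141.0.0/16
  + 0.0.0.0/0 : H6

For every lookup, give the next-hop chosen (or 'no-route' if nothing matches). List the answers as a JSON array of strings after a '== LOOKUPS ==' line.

Process each operation:
  add 144.142.95.80/28 -> H3 at depth 28
  - 144.142.95.80/28 clear@28
  add 97.141.254.189/32 -> H0 at depth 32
  add 97.141.0.0/16 -> H6 at depth 16
  lookup 97.141.254.189: bits 01100001100011011111111010111101 walk d0:-→d1:-→d2:-→d3:-→d4:-→d5:-→d6:-→d7:-→d8:-→d9:-→d10:-→d11:-→d12:-→d13:-→d14:-→d15:-→d16:H6→d17:-→d18:-→d19:-→d20:-→d21:-→d22:-→d23:-→d24:-→d25:-→d26:-→d27:-→d28:-→d29:-→d30:-→d31:-→d32:H0 -> H0
  - 97.141.254.189/32 clear@32
  add 95.242.17.224/28 -> H0 at depth 28
  add 97.0.0.0/8 -> H1 at depth 8
  - 95.242.17.224/28 clear@28
  add 95.242.17.0/24 -> H3 at depth 24
  lookup 97.2.7.10: bits 01100001 walk d0:-→d1:-→d2:-→d3:-→d4:-→d5:-→d6:-→d7:-→d8:H1 -> H1
  - 97.141.0.0/16 clear@16
  add 0.0.0.0/0 -> H6 at depth 0

== LOOKUPS ==
["H0","H1"]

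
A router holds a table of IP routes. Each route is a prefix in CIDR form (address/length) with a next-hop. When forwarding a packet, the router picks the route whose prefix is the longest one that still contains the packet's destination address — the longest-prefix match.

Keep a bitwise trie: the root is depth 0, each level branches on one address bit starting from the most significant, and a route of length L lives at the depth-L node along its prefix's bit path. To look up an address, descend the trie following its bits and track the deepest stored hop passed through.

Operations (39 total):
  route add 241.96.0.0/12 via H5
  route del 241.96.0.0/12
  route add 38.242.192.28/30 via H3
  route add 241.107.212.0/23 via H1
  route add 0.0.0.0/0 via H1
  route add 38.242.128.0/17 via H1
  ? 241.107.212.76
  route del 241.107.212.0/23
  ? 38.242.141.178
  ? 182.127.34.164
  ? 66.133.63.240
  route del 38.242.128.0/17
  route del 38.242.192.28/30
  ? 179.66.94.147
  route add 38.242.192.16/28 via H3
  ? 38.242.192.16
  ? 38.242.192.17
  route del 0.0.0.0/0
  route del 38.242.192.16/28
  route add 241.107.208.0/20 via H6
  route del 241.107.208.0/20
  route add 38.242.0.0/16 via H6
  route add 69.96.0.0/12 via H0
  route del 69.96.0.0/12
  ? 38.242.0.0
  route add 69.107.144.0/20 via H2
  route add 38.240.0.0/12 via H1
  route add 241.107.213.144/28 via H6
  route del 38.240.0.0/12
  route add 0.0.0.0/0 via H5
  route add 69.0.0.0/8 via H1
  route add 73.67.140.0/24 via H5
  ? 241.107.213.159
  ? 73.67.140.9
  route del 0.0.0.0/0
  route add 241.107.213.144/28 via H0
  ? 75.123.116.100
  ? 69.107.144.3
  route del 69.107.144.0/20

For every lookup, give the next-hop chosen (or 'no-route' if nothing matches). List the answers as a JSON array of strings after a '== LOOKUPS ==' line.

Apply in order:
  add 241.96.0.0/12 -> H5 at depth 12
  - 241.96.0.0/12 clear@12
  add 38.242.192.28/30 -> H3 at depth 30
  add 241.107.212.0/23 -> H1 at depth 23
  add 0.0.0.0/0 -> H1 at depth 0
  add 38.242.128.0/17 -> H1 at depth 17
  ? 241.107.212.76  path d0:H1→d1:-→d2:-→d3:-→d4:-→d5:-→d6:-→d7:-→d8:-→d9:-→d10:-→d11:-→d12:-→d13:-→d14:-→d15:-→d16:-→d17:-→d18:-→d19:-→d20:-→d21:-→d22:-→d23:H1  best=H1
  - 241.107.212.0/23 clear@23
  ? 38.242.141.178  path d0:H1→d1:-→d2:-→d3:-→d4:-→d5:-→d6:-→d7:-→d8:-→d9:-→d10:-→d11:-→d12:-→d13:-→d14:-→d15:-→d16:-→d17:H1  best=H1
  ? 182.127.34.164  path d0:H1→d1:-  best=H1
  ? 66.133.63.240  path d0:H1→d1:-  best=H1
  - 38.242.128.0/17 clear@17
  - 38.242.192.28/30 clear@30
  ? 179.66.94.147  path d0:H1→d1:-  best=H1
  add 38.242.192.16/28 -> H3 at depth 28
  ? 38.242.192.16  path d0:H1→d1:-→d2:-→d3:-→d4:-→d5:-→d6:-→d7:-→d8:-→d9:-→d10:-→d11:-→d12:-→d13:-→d14:-→d15:-→d16:-→d17:-→d18:-→d19:-→d20:-→d21:-→d22:-→d23:-→d24:-→d25:-→d26:-→d27:-→d28:H3  best=H3
  ? 38.242.192.17  path d0:H1→d1:-→d2:-→d3:-→d4:-→d5:-→d6:-→d7:-→d8:-→d9:-→d10:-→d11:-→d12:-→d13:-→d14:-→d15:-→d16:-→d17:-→d18:-→d19:-→d20:-→d21:-→d22:-→d23:-→d24:-→d25:-→d26:-→d27:-→d28:H3  best=H3
  - 0.0.0.0/0 clear@0
  - 38.242.192.16/28 clear@28
  add 241.107.208.0/20 -> H6 at depth 20
  - 241.107.208.0/20 clear@20
  add 38.242.0.0/16 -> H6 at depth 16
  add 69.96.0.0/12 -> H0 at depth 12
  - 69.96.0.0/12 clear@12
  ? 38.242.0.0  path d0:-→d1:-→d2:-→d3:-→d4:-→d5:-→d6:-→d7:-→d8:-→d9:-→d10:-→d11:-→d12:-→d13:-→d14:-→d15:-→d16:H6  best=H6
  add 69.107.144.0/20 -> H2 at depth 20
  add 38.240.0.0/12 -> H1 at depth 12
  add 241.107.213.144/28 -> H6 at depth 28
  - 38.240.0.0/12 clear@12
  add 0.0.0.0/0 -> H5 at depth 0
  add 69.0.0.0/8 -> H1 at depth 8
  add 73.67.140.0/24 -> H5 at depth 24
  ? 241.107.213.159  path d0:H5→d1:-→d2:-→d3:-→d4:-→d5:-→d6:-→d7:-→d8:-→d9:-→d10:-→d11:-→d12:-→d13:-→d14:-→d15:-→d16:-→d17:-→d18:-→d19:-→d20:-→d21:-→d22:-→d23:-→d24:-→d25:-→d26:-→d27:-→d28:H6  best=H6
  ? 73.67.140.9  path d0:H5→d1:-→d2:-→d3:-→d4:-→d5:-→d6:-→d7:-→d8:-→d9:-→d10:-→d11:-→d12:-→d13:-→d14:-→d15:-→d16:-→d17:-→d18:-→d19:-→d20:-→d21:-→d22:-→d23:-→d24:H5  best=H5
  - 0.0.0.0/0 clear@0
  add 241.107.213.144/28 -> H0 at depth 28
  ? 75.123.116.100  path d0:-→d1:-→d2:-→d3:-→d4:-→d5:-→d6:-  best=no-route
  ? 69.107.144.3  path d0:-→d1:-→d2:-→d3:-→d4:-→d5:-→d6:-→d7:-→d8:H1→d9:-→d10:-→d11:-→d12:-→d13:-→d14:-→d15:-→d16:-→d17:-→d18:-→d19:-→d20:H2  best=H2
  - 69.107.144.0/20 clear@20

== LOOKUPS ==
["H1","H1","H1","H1","H1","H3","H3","H6","H6","H5","no-route","H2"]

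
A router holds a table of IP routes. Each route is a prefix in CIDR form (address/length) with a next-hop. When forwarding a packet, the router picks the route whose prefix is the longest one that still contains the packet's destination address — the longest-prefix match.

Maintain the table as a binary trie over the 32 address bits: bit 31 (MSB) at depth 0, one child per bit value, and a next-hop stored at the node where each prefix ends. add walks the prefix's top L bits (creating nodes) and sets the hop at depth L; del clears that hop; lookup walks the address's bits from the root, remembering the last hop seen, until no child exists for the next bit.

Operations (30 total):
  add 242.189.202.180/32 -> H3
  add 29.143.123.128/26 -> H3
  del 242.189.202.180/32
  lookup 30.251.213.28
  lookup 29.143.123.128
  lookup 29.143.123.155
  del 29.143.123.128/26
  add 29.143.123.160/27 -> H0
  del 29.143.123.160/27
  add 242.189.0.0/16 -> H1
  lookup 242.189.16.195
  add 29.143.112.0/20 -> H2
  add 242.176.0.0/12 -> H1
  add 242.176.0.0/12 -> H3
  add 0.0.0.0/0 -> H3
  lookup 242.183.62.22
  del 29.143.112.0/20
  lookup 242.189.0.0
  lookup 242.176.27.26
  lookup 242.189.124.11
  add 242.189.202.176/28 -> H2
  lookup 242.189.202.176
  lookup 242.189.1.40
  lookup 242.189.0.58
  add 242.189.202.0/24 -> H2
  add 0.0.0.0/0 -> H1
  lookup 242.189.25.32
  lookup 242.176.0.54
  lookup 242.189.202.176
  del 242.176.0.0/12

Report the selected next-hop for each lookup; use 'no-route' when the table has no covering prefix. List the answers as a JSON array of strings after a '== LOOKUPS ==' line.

Trace:
  add 242.189.202.180/32 -> H3 at depth 32
  add 29.143.123.128/26 -> H3 at depth 26
  - 242.189.202.180/32 clear@32
  lookup 30.251.213.28: bits 000111 walk d0:-→d1:-→d2:-→d3:-→d4:-→d5:-→d6:- -> no-route
  lookup 29.143.123.128: bits 00011101100011110111101110 walk d0:-→d1:-→d2:-→d3:-→d4:-→d5:-→d6:-→d7:-→d8:-→d9:-→d10:-→d11:-→d12:-→d13:-→d14:-→d15:-→d16:-→d17:-→d18:-→d19:-→d20:-→d21:-→d22:-→d23:-→d24:-→d25:-→d26:H3 -> H3
  lookup 29.143.123.155: bits 00011101100011110111101110 walk d0:-→d1:-→d2:-→d3:-→d4:-→d5:-→d6:-→d7:-→d8:-→d9:-→d10:-→d11:-→d12:-→d13:-→d14:-→d15:-→d16:-→d17:-→d18:-→d19:-→d20:-→d21:-→d22:-→d23:-→d24:-→d25:-→d26:H3 -> H3
  - 29.143.123.128/26 clear@26
  add 29.143.123.160/27 -> H0 at depth 27
  - 29.143.123.160/27 clear@27
  add 242.189.0.0/16 -> H1 at depth 16
  lookup 242.189.16.195: bits 1111001010111101 walk d0:-→d1:-→d2:-→d3:-→d4:-→d5:-→d6:-→d7:-→d8:-→d9:-→d10:-→d11:-→d12:-→d13:-→d14:-→d15:-→d16:H1 -> H1
  add 29.143.112.0/20 -> H2 at depth 20
  add 242.176.0.0/12 -> H1 at depth 12
  add 242.176.0.0/12 -> H3 at depth 12
  add 0.0.0.0/0 -> H3 at depth 0
  lookup 242.183.62.22: bits 111100101011 walk d0:H3→d1:-→d2:-→d3:-→d4:-→d5:-→d6:-→d7:-→d8:-→d9:-→d10:-→d11:-→d12:H3 -> H3
  - 29.143.112.0/20 clear@20
  lookup 242.189.0.0: bits 1111001010111101 walk d0:H3→d1:-→d2:-→d3:-→d4:-→d5:-→d6:-→d7:-→d8:-→d9:-→d10:-→d11:-→d12:H3→d13:-→d14:-→d15:-→d16:H1 -> H1
  lookup 242.176.27.26: bits 111100101011 walk d0:H3→d1:-→d2:-→d3:-→d4:-→d5:-→d6:-→d7:-→d8:-→d9:-→d10:-→d11:-→d12:H3 -> H3
  lookup 242.189.124.11: bits 1111001010111101 walk d0:H3→d1:-→d2:-→d3:-→d4:-→d5:-→d6:-→d7:-→d8:-→d9:-→d10:-→d11:-→d12:H3→d13:-→d14:-→d15:-→d16:H1 -> H1
  add 242.189.202.176/28 -> H2 at depth 28
  lookup 242.189.202.176: bits 11110010101111011100101010110 walk d0:H3→d1:-→d2:-→d3:-→d4:-→d5:-→d6:-→d7:-→d8:-→d9:-→d10:-→d11:-→d12:H3→d13:-→d14:-→d15:-→d16:H1→d17:-→d18:-→d19:-→d20:-→d21:-→d22:-→d23:-→d24:-→d25:-→d26:-→d27:-→d28:H2→d29:- -> H2
  lookup 242.189.1.40: bits 1111001010111101 walk d0:H3→d1:-→d2:-→d3:-→d4:-→d5:-→d6:-→d7:-→d8:-→d9:-→d10:-→d11:-→d12:H3→d13:-→d14:-→d15:-→d16:H1 -> H1
  lookup 242.189.0.58: bits 1111001010111101 walk d0:H3→d1:-→d2:-→d3:-→d4:-→d5:-→d6:-→d7:-→d8:-→d9:-→d10:-→d11:-→d12:H3→d13:-→d14:-→d15:-→d16:H1 -> H1
  add 242.189.202.0/24 -> H2 at depth 24
  add 0.0.0.0/0 -> H1 at depth 0
  lookup 242.189.25.32: bits 1111001010111101 walk d0:H1→d1:-→d2:-→d3:-→d4:-→d5:-→d6:-→d7:-→d8:-→d9:-→d10:-→d11:-→d12:H3→d13:-→d14:-→d15:-→d16:H1 -> H1
  lookup 242.176.0.54: bits 111100101011 walk d0:H1→d1:-→d2:-→d3:-→d4:-→d5:-→d6:-→d7:-→d8:-→d9:-→d10:-→d11:-→d12:H3 -> H3
  lookup 242.189.202.176: bits 11110010101111011100101010110 walk d0:H1→d1:-→d2:-→d3:-→d4:-→d5:-→d6:-→d7:-→d8:-→d9:-→d10:-→d11:-→d12:H3→d13:-→d14:-→d15:-→d16:H1→d17:-→d18:-→d19:-→d20:-→d21:-→d22:-→d23:-→d24:H2→d25:-→d26:-→d27:-→d28:H2→d29:- -> H2
  - 242.176.0.0/12 clear@12

== LOOKUPS ==
["no-route","H3","H3","H1","H3","H1","H3","H1","H2","H1","H1","H1","H3","H2"]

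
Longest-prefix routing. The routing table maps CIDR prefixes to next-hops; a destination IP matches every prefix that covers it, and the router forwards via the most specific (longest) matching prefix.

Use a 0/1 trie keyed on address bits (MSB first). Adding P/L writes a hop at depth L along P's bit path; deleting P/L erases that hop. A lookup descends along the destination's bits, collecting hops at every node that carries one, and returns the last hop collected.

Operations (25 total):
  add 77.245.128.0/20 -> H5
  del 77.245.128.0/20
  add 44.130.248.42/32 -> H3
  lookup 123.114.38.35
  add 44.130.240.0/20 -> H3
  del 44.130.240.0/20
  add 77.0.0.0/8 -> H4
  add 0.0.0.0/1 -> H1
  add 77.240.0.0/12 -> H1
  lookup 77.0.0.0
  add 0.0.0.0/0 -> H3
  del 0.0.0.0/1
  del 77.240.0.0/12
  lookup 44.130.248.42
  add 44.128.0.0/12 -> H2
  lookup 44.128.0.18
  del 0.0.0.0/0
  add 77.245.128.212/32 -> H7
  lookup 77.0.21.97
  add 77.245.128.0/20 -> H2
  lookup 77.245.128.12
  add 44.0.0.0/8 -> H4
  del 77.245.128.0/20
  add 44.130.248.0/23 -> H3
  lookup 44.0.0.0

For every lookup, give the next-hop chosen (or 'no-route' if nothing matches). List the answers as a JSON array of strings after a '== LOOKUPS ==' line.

Process each operation:
  add 77.245.128.0/20 -> H5 at depth 20
  - 77.245.128.0/20 clear@20
  add 44.130.248.42/32 -> H3 at depth 32
  lookup 123.114.38.35: bits 01 walk d0:-→d1:-→d2:- -> no-route
  add 44.130.240.0/20 -> H3 at depth 20
  - 44.130.240.0/20 clear@20
  add 77.0.0.0/8 -> H4 at depth 8
  add 0.0.0.0/1 -> H1 at depth 1
  add 77.240.0.0/12 -> H1 at depth 12
  lookup 77.0.0.0: bits 01001101 walk d0:-→d1:H1→d2:-→d3:-→d4:-→d5:-→d6:-→d7:-→d8:H4 -> H4
  add 0.0.0.0/0 -> H3 at depth 0
  - 0.0.0.0/1 clear@1
  - 77.240.0.0/12 clear@12
  lookup 44.130.248.42: bits 00101100100000101111100000101010 walk d0:H3→d1:-→d2:-→d3:-→d4:-→d5:-→d6:-→d7:-→d8:-→d9:-→d10:-→d11:-→d12:-→d13:-→d14:-→d15:-→d16:-→d17:-→d18:-→d19:-→d20:-→d21:-→d22:-→d23:-→d24:-→d25:-→d26:-→d27:-→d28:-→d29:-→d30:-→d31:-→d32:H3 -> H3
  add 44.128.0.0/12 -> H2 at depth 12
  lookup 44.128.0.18: bits 00101100100000 walk d0:H3→d1:-→d2:-→d3:-→d4:-→d5:-→d6:-→d7:-→d8:-→d9:-→d10:-→d11:-→d12:H2→d13:-→d14:- -> H2
  - 0.0.0.0/0 clear@0
  add 77.245.128.212/32 -> H7 at depth 32
  lookup 77.0.21.97: bits 01001101 walk d0:-→d1:-→d2:-→d3:-→d4:-→d5:-→d6:-→d7:-→d8:H4 -> H4
  add 77.245.128.0/20 -> H2 at depth 20
  lookup 77.245.128.12: bits 010011011111010110000000 walk d0:-→d1:-→d2:-→d3:-→d4:-→d5:-→d6:-→d7:-→d8:H4→d9:-→d10:-→d11:-→d12:-→d13:-→d14:-→d15:-→d16:-→d17:-→d18:-→d19:-→d20:H2→d21:-→d22:-→d23:-→d24:- -> H2
  add 44.0.0.0/8 -> H4 at depth 8
  - 77.245.128.0/20 clear@20
  add 44.130.248.0/23 -> H3 at depth 23
  lookup 44.0.0.0: bits 00101100 walk d0:-→d1:-→d2:-→d3:-→d4:-→d5:-→d6:-→d7:-→d8:H4 -> H4

== LOOKUPS ==
["no-route","H4","H3","H2","H4","H2","H4"]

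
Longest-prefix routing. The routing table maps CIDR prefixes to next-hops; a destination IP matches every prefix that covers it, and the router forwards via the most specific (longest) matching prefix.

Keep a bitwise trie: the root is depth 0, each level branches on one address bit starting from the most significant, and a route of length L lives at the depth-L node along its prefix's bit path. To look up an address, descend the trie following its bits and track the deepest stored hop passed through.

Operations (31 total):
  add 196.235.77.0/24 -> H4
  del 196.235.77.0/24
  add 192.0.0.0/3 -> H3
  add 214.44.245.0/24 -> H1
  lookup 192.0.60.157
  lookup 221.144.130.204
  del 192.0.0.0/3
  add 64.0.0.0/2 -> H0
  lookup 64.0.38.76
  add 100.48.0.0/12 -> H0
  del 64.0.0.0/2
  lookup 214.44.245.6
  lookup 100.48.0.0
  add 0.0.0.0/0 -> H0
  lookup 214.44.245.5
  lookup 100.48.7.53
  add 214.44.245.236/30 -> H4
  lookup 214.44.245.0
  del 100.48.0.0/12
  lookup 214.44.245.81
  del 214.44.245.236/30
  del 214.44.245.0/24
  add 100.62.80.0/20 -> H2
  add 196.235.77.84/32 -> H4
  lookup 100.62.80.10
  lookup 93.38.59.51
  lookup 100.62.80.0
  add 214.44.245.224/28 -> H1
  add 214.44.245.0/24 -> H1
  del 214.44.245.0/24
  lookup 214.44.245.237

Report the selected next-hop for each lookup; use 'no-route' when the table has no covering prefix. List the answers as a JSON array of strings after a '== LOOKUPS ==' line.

Apply in order:
  + 196.235.77.0/24 (H4) depth=24
  del 196.235.77.0/24 (clear depth 24)
  + 192.0.0.0/3 (H3) depth=3
  + 214.44.245.0/24 (H1) depth=24
  Q 192.0.60.157: descend 11000 ; hops seen [H3] ; pick H3
  Q 221.144.130.204: descend 1101 ; hops seen [H3] ; pick H3
  del 192.0.0.0/3 (clear depth 3)
  + 64.0.0.0/2 (H0) depth=2
  Q 64.0.38.76: descend 01 ; hops seen [H0] ; pick H0
  + 100.48.0.0/12 (H0) depth=12
  del 64.0.0.0/2 (clear depth 2)
  Q 214.44.245.6: descend 110101100010110011110101 ; hops seen [H1] ; pick H1
  Q 100.48.0.0: descend 011001000011 ; hops seen [H0] ; pick H0
  + 0.0.0.0/0 (H0) depth=0
  Q 214.44.245.5: descend 110101100010110011110101 ; hops seen [H0,H1] ; pick H1
  Q 100.48.7.53: descend 011001000011 ; hops seen [H0,H0] ; pick H0
  + 214.44.245.236/30 (H4) depth=30
  Q 214.44.245.0: descend 110101100010110011110101 ; hops seen [H0,H1] ; pick H1
  del 100.48.0.0/12 (clear depth 12)
  Q 214.44.245.81: descend 110101100010110011110101 ; hops seen [H0,H1] ; pick H1
  del 214.44.245.236/30 (clear depth 30)
  del 214.44.245.0/24 (clear depth 24)
  + 100.62.80.0/20 (H2) depth=20
  + 196.235.77.84/32 (H4) depth=32
  Q 100.62.80.10: descend 01100100001111100101 ; hops seen [H0,H2] ; pick H2
  Q 93.38.59.51: descend 01 ; hops seen [H0] ; pick H0
  Q 100.62.80.0: descend 01100100001111100101 ; hops seen [H0,H2] ; pick H2
  + 214.44.245.224/28 (H1) depth=28
  + 214.44.245.0/24 (H1) depth=24
  del 214.44.245.0/24 (clear depth 24)
  Q 214.44.245.237: descend 110101100010110011110101111011 ; hops seen [H0,H1] ; pick H1

== LOOKUPS ==
["H3","H3","H0","H1","H0","H1","H0","H1","H1","H2","H0","H2","H1"]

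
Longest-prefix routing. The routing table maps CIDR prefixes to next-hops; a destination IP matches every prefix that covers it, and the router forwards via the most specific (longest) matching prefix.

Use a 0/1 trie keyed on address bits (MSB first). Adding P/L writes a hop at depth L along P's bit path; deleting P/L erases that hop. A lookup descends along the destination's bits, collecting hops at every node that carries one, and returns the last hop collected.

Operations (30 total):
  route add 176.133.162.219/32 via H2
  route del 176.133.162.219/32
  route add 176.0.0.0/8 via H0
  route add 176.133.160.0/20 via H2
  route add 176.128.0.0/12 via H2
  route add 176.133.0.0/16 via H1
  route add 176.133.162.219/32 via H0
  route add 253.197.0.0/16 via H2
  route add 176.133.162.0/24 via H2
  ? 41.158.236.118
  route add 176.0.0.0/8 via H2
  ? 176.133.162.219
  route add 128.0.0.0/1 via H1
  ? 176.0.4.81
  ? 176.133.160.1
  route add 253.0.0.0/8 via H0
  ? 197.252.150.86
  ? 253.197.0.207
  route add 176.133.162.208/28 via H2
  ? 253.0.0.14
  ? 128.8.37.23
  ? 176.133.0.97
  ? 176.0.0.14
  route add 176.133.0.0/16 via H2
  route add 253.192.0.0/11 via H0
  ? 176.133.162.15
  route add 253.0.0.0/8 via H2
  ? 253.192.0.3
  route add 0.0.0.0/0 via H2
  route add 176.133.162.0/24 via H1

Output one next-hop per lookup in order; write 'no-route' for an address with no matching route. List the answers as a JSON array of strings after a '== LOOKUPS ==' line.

Process each operation:
  add 176.133.162.219/32 -> H2 at depth 32
  - 176.133.162.219/32 clear@32
  add 176.0.0.0/8 -> H0 at depth 8
  add 176.133.160.0/20 -> H2 at depth 20
  add 176.128.0.0/12 -> H2 at depth 12
  add 176.133.0.0/16 -> H1 at depth 16
  add 176.133.162.219/32 -> H0 at depth 32
  add 253.197.0.0/16 -> H2 at depth 16
  add 176.133.162.0/24 -> H2 at depth 24
  Q 41.158.236.118: descend ε ; hops seen [∅] ; pick no-route
  add 176.0.0.0/8 -> H2 at depth 8
  Q 176.133.162.219: descend 10110000100001011010001011011011 ; hops seen [H2,H2,H1,H2,H2,H0] ; pick H0
  add 128.0.0.0/1 -> H1 at depth 1
  Q 176.0.4.81: descend 10110000 ; hops seen [H1,H2] ; pick H2
  Q 176.133.160.1: descend 1011000010000101101000 ; hops seen [H1,H2,H2,H1,H2] ; pick H2
  add 253.0.0.0/8 -> H0 at depth 8
  Q 197.252.150.86: descend 11 ; hops seen [H1] ; pick H1
  Q 253.197.0.207: descend 1111110111000101 ; hops seen [H1,H0,H2] ; pick H2
  add 176.133.162.208/28 -> H2 at depth 28
  Q 253.0.0.14: descend 11111101 ; hops seen [H1,H0] ; pick H0
  Q 128.8.37.23: descend 10 ; hops seen [H1] ; pick H1
  Q 176.133.0.97: descend 1011000010000101 ; hops seen [H1,H2,H2,H1] ; pick H1
  Q 176.0.0.14: descend 10110000 ; hops seen [H1,H2] ; pick H2
  add 176.133.0.0/16 -> H2 at depth 16
  add 253.192.0.0/11 -> H0 at depth 11
  Q 176.133.162.15: descend 101100001000010110100010 ; hops seen [H1,H2,H2,H2,H2,H2] ; pick H2
  add 253.0.0.0/8 -> H2 at depth 8
  Q 253.192.0.3: descend 1111110111000 ; hops seen [H1,H2,H0] ; pick H0
  add 0.0.0.0/0 -> H2 at depth 0
  add 176.133.162.0/24 -> H1 at depth 24

== LOOKUPS ==
["no-route","H0","H2","H2","H1","H2","H0","H1","H1","H2","H2","H0"]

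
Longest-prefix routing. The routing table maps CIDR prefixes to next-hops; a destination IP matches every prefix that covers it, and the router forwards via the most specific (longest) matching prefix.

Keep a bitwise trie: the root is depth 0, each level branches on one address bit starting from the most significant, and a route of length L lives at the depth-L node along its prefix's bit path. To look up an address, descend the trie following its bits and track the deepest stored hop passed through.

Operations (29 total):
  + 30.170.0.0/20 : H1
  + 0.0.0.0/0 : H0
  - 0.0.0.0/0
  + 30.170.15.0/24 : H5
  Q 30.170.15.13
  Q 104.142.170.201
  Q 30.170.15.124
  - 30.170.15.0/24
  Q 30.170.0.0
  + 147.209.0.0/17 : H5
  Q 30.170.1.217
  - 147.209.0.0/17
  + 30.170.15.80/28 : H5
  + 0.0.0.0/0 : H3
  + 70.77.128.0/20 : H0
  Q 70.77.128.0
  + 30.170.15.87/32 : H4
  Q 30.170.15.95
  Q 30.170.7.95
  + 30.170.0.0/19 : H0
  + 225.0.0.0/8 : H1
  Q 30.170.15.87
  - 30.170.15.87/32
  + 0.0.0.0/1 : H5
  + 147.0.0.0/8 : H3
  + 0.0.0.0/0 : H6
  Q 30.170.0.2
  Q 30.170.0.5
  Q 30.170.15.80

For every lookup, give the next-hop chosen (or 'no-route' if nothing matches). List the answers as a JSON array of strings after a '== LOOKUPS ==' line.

Apply in order:
  add 30.170.0.0/20 -> H1 at depth 20
  add 0.0.0.0/0 -> H0 at depth 0
  - 0.0.0.0/0 clear@0
  add 30.170.15.0/24 -> H5 at depth 24
  Q 30.170.15.13: descend 000111101010101000001111 ; hops seen [H1,H5] ; pick H5
  Q 104.142.170.201: descend 0 ; hops seen [∅] ; pick no-route
  Q 30.170.15.124: descend 000111101010101000001111 ; hops seen [H1,H5] ; pick H5
  - 30.170.15.0/24 clear@24
  Q 30.170.0.0: descend 00011110101010100000 ; hops seen [H1] ; pick H1
  add 147.209.0.0/17 -> H5 at depth 17
  Q 30.170.1.217: descend 00011110101010100000 ; hops seen [H1] ; pick H1
  - 147.209.0.0/17 clear@17
  add 30.170.15.80/28 -> H5 at depth 28
  add 0.0.0.0/0 -> H3 at depth 0
  add 70.77.128.0/20 -> H0 at depth 20
  Q 70.77.128.0: descend 01000110010011011000 ; hops seen [H3,H0] ; pick H0
  add 30.170.15.87/32 -> H4 at depth 32
  Q 30.170.15.95: descend 0001111010101010000011110101 ; hops seen [H3,H1,H5] ; pick H5
  Q 30.170.7.95: descend 00011110101010100000 ; hops seen [H3,H1] ; pick H1
  add 30.170.0.0/19 -> H0 at depth 19
  add 225.0.0.0/8 -> H1 at depth 8
  Q 30.170.15.87: descend 00011110101010100000111101010111 ; hops seen [H3,H0,H1,H5,H4] ; pick H4
  - 30.170.15.87/32 clear@32
  add 0.0.0.0/1 -> H5 at depth 1
  add 147.0.0.0/8 -> H3 at depth 8
  add 0.0.0.0/0 -> H6 at depth 0
  Q 30.170.0.2: descend 00011110101010100000 ; hops seen [H6,H5,H0,H1] ; pick H1
  Q 30.170.0.5: descend 00011110101010100000 ; hops seen [H6,H5,H0,H1] ; pick H1
  Q 30.170.15.80: descend 00011110101010100000111101010 ; hops seen [H6,H5,H0,H1,H5] ; pick H5

== LOOKUPS ==
["H5","no-route","H5","H1","H1","H0","H5","H1","H4","H1","H1","H5"]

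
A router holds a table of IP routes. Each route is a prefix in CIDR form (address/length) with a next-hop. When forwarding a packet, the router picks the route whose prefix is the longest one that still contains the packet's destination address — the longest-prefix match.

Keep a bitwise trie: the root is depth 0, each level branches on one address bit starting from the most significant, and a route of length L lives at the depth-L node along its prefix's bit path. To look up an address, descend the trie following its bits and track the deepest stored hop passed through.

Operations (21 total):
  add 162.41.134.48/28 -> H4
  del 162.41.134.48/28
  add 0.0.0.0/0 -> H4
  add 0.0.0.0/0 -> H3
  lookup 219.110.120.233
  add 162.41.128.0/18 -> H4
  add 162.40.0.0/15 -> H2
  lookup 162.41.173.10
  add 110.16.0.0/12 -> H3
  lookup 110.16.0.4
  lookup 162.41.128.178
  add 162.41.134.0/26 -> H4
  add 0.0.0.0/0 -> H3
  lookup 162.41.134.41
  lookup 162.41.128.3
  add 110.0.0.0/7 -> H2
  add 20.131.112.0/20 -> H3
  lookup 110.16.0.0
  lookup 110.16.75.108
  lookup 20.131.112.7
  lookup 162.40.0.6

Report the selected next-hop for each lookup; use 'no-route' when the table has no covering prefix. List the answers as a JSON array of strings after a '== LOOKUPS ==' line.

Process each operation:
  add 162.41.134.48/28 -> H4 at depth 28
  del 162.41.134.48/28 (clear depth 28)
  add 0.0.0.0/0 -> H4 at depth 0
  add 0.0.0.0/0 -> H3 at depth 0
  lookup 219.110.120.233: bits 1 walk d0:H3→d1:- -> H3
  add 162.41.128.0/18 -> H4 at depth 18
  add 162.40.0.0/15 -> H2 at depth 15
  lookup 162.41.173.10: bits 101000100010100110 walk d0:H3→d1:-→d2:-→d3:-→d4:-→d5:-→d6:-→d7:-→d8:-→d9:-→d10:-→d11:-→d12:-→d13:-→d14:-→d15:H2→d16:-→d17:-→d18:H4 -> H4
  add 110.16.0.0/12 -> H3 at depth 12
  lookup 110.16.0.4: bits 011011100001 walk d0:H3→d1:-→d2:-→d3:-→d4:-→d5:-→d6:-→d7:-→d8:-→d9:-→d10:-→d11:-→d12:H3 -> H3
  lookup 162.41.128.178: bits 101000100010100110000 walk d0:H3→d1:-→d2:-→d3:-→d4:-→d5:-→d6:-→d7:-→d8:-→d9:-→d10:-→d11:-→d12:-→d13:-→d14:-→d15:H2→d16:-→d17:-→d18:H4→d19:-→d20:-→d21:- -> H4
  add 162.41.134.0/26 -> H4 at depth 26
  add 0.0.0.0/0 -> H3 at depth 0
  lookup 162.41.134.41: bits 101000100010100110000110001 walk d0:H3→d1:-→d2:-→d3:-→d4:-→d5:-→d6:-→d7:-→d8:-→d9:-→d10:-→d11:-→d12:-→d13:-→d14:-→d15:H2→d16:-→d17:-→d18:H4→d19:-→d20:-→d21:-→d22:-→d23:-→d24:-→d25:-→d26:H4→d27:- -> H4
  lookup 162.41.128.3: bits 101000100010100110000 walk d0:H3→d1:-→d2:-→d3:-→d4:-→d5:-→d6:-→d7:-→d8:-→d9:-→d10:-→d11:-→d12:-→d13:-→d14:-→d15:H2→d16:-→d17:-→d18:H4→d19:-→d20:-→d21:- -> H4
  add 110.0.0.0/7 -> H2 at depth 7
  add 20.131.112.0/20 -> H3 at depth 20
  lookup 110.16.0.0: bits 011011100001 walk d0:H3→d1:-→d2:-→d3:-→d4:-→d5:-→d6:-→d7:H2→d8:-→d9:-→d10:-→d11:-→d12:H3 -> H3
  lookup 110.16.75.108: bits 011011100001 walk d0:H3→d1:-→d2:-→d3:-→d4:-→d5:-→d6:-→d7:H2→d8:-→d9:-→d10:-→d11:-→d12:H3 -> H3
  lookup 20.131.112.7: bits 00010100100000110111 walk d0:H3→d1:-→d2:-→d3:-→d4:-→d5:-→d6:-→d7:-→d8:-→d9:-→d10:-→d11:-→d12:-→d13:-→d14:-→d15:-→d16:-→d17:-→d18:-→d19:-→d20:H3 -> H3
  lookup 162.40.0.6: bits 101000100010100 walk d0:H3→d1:-→d2:-→d3:-→d4:-→d5:-→d6:-→d7:-→d8:-→d9:-→d10:-→d11:-→d12:-→d13:-→d14:-→d15:H2 -> H2

== LOOKUPS ==
["H3","H4","H3","H4","H4","H4","H3","H3","H3","H2"]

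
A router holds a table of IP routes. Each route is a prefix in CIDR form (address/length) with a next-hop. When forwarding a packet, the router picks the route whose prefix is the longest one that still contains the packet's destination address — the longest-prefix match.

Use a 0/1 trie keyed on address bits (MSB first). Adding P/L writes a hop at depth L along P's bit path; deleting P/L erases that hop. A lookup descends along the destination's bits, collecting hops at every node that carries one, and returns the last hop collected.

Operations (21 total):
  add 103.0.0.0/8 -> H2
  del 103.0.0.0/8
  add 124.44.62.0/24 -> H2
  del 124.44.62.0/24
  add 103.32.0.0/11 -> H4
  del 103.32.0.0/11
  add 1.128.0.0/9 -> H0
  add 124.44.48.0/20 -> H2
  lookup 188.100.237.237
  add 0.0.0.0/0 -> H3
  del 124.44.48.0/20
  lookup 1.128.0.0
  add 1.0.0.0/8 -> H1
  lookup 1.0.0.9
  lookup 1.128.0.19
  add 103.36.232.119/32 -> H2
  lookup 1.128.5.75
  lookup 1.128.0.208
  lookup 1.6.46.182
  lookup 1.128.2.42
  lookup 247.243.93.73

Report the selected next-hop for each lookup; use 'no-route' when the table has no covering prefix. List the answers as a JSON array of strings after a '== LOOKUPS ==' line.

Trace:
  + 103.0.0.0/8 (H2) depth=8
  - 103.0.0.0/8 clear@8
  + 124.44.62.0/24 (H2) depth=24
  - 124.44.62.0/24 clear@24
  + 103.32.0.0/11 (H4) depth=11
  - 103.32.0.0/11 clear@11
  + 1.128.0.0/9 (H0) depth=9
  + 124.44.48.0/20 (H2) depth=20
  Q 188.100.237.237: descend ε ; hops seen [∅] ; pick no-route
  + 0.0.0.0/0 (H3) depth=0
  - 124.44.48.0/20 clear@20
  Q 1.128.0.0: descend 000000011 ; hops seen [H3,H0] ; pick H0
  + 1.0.0.0/8 (H1) depth=8
  Q 1.0.0.9: descend 00000001 ; hops seen [H3,H1] ; pick H1
  Q 1.128.0.19: descend 000000011 ; hops seen [H3,H1,H0] ; pick H0
  + 103.36.232.119/32 (H2) depth=32
  Q 1.128.5.75: descend 000000011 ; hops seen [H3,H1,H0] ; pick H0
  Q 1.128.0.208: descend 000000011 ; hops seen [H3,H1,H0] ; pick H0
  Q 1.6.46.182: descend 00000001 ; hops seen [H3,H1] ; pick H1
  Q 1.128.2.42: descend 000000011 ; hops seen [H3,H1,H0] ; pick H0
  Q 247.243.93.73: descend ε ; hops seen [H3] ; pick H3

== LOOKUPS ==
["no-route","H0","H1","H0","H0","H0","H1","H0","H3"]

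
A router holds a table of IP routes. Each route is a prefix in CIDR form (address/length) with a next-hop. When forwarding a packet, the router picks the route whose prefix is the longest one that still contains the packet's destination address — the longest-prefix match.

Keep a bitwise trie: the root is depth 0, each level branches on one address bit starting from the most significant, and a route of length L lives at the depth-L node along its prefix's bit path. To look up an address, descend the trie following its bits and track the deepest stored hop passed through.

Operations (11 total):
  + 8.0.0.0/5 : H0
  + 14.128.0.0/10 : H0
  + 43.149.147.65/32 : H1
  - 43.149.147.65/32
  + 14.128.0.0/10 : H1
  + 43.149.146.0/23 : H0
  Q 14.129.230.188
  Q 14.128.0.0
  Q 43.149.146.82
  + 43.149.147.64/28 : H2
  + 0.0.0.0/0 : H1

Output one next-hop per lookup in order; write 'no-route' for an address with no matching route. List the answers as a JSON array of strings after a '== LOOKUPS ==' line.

Process each operation:
  + 8.0.0.0/5 (H0) depth=5
  + 14.128.0.0/10 (H0) depth=10
  + 43.149.147.65/32 (H1) depth=32
  del 43.149.147.65/32 (clear depth 32)
  + 14.128.0.0/10 (H1) depth=10
  + 43.149.146.0/23 (H0) depth=23
  lookup 14.129.230.188: bits 0000111010 walk d0:-→d1:-→d2:-→d3:-→d4:-→d5:H0→d6:-→d7:-→d8:-→d9:-→d10:H1 -> H1
  lookup 14.128.0.0: bits 0000111010 walk d0:-→d1:-→d2:-→d3:-→d4:-→d5:H0→d6:-→d7:-→d8:-→d9:-→d10:H1 -> H1
  lookup 43.149.146.82: bits 00101011100101011001001 walk d0:-→d1:-→d2:-→d3:-→d4:-→d5:-→d6:-→d7:-→d8:-→d9:-→d10:-→d11:-→d12:-→d13:-→d14:-→d15:-→d16:-→d17:-→d18:-→d19:-→d20:-→d21:-→d22:-→d23:H0 -> H0
  + 43.149.147.64/28 (H2) depth=28
  + 0.0.0.0/0 (H1) depth=0

== LOOKUPS ==
["H1","H1","H0"]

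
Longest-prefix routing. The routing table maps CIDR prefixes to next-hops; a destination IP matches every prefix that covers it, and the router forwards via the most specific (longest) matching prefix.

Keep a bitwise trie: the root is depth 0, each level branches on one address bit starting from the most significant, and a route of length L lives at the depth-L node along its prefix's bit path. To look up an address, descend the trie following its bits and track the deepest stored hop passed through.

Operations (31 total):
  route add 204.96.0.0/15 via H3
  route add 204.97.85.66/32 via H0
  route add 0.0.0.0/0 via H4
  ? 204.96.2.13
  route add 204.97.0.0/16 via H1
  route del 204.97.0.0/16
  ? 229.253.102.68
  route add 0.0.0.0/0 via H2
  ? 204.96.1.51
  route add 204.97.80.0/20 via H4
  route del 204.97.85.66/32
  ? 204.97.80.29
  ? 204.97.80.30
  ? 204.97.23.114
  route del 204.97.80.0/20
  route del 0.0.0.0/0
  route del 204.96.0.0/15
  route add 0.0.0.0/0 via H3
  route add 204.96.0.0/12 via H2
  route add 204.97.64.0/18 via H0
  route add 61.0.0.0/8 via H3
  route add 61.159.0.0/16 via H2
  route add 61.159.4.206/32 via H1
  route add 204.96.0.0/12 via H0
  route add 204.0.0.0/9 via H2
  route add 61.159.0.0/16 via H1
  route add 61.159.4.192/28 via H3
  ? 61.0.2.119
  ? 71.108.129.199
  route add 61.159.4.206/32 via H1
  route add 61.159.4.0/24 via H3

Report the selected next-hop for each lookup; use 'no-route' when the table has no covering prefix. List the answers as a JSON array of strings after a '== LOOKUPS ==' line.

Trace:
  + 204.96.0.0/15 (H3) depth=15
  + 204.97.85.66/32 (H0) depth=32
  + 0.0.0.0/0 (H4) depth=0
  lookup 204.96.2.13: bits 110011000110000 walk d0:H4→d1:-→d2:-→d3:-→d4:-→d5:-→d6:-→d7:-→d8:-→d9:-→d10:-→d11:-→d12:-→d13:-→d14:-→d15:H3 -> H3
  + 204.97.0.0/16 (H1) depth=16
  - 204.97.0.0/16 clear@16
  lookup 229.253.102.68: bits 11 walk d0:H4→d1:-→d2:- -> H4
  + 0.0.0.0/0 (H2) depth=0
  lookup 204.96.1.51: bits 110011000110000 walk d0:H2→d1:-→d2:-→d3:-→d4:-→d5:-→d6:-→d7:-→d8:-→d9:-→d10:-→d11:-→d12:-→d13:-→d14:-→d15:H3 -> H3
  + 204.97.80.0/20 (H4) depth=20
  - 204.97.85.66/32 clear@32
  lookup 204.97.80.29: bits 110011000110000101010 walk d0:H2→d1:-→d2:-→d3:-→d4:-→d5:-→d6:-→d7:-→d8:-→d9:-→d10:-→d11:-→d12:-→d13:-→d14:-→d15:H3→d16:-→d17:-→d18:-→d19:-→d20:H4→d21:- -> H4
  lookup 204.97.80.30: bits 110011000110000101010 walk d0:H2→d1:-→d2:-→d3:-→d4:-→d5:-→d6:-→d7:-→d8:-→d9:-→d10:-→d11:-→d12:-→d13:-→d14:-→d15:H3→d16:-→d17:-→d18:-→d19:-→d20:H4→d21:- -> H4
  lookup 204.97.23.114: bits 11001100011000010 walk d0:H2→d1:-→d2:-→d3:-→d4:-→d5:-→d6:-→d7:-→d8:-→d9:-→d10:-→d11:-→d12:-→d13:-→d14:-→d15:H3→d16:-→d17:- -> H3
  - 204.97.80.0/20 clear@20
  - 0.0.0.0/0 clear@0
  - 204.96.0.0/15 clear@15
  + 0.0.0.0/0 (H3) depth=0
  + 204.96.0.0/12 (H2) depth=12
  + 204.97.64.0/18 (H0) depth=18
  + 61.0.0.0/8 (H3) depth=8
  + 61.159.0.0/16 (H2) depth=16
  + 61.159.4.206/32 (H1) depth=32
  + 204.96.0.0/12 (H0) depth=12
  + 204.0.0.0/9 (H2) depth=9
  + 61.159.0.0/16 (H1) depth=16
  + 61.159.4.192/28 (H3) depth=28
  lookup 61.0.2.119: bits 00111101 walk d0:H3→d1:-→d2:-→d3:-→d4:-→d5:-→d6:-→d7:-→d8:H3 -> H3
  lookup 71.108.129.199: bits 0 walk d0:H3→d1:- -> H3
  + 61.159.4.206/32 (H1) depth=32
  + 61.159.4.0/24 (H3) depth=24

== LOOKUPS ==
["H3","H4","H3","H4","H4","H3","H3","H3"]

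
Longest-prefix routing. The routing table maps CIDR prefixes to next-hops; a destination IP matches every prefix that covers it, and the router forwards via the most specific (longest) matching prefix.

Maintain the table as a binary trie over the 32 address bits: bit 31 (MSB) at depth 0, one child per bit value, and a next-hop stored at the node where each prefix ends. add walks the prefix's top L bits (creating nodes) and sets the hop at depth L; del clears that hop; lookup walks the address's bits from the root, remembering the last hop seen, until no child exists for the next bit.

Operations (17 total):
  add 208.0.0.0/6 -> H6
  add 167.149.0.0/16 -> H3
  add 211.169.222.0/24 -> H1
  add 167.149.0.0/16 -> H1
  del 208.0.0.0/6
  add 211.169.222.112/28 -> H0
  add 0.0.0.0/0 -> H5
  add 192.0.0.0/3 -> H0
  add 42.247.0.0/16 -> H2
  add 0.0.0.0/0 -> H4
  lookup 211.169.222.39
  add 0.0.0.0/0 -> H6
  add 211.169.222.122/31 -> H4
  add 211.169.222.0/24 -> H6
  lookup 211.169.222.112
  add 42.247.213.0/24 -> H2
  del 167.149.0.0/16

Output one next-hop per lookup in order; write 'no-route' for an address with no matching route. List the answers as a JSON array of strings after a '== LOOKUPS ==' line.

Process each operation:
  add 208.0.0.0/6 -> H6 at depth 6
  add 167.149.0.0/16 -> H3 at depth 16
  add 211.169.222.0/24 -> H1 at depth 24
  add 167.149.0.0/16 -> H1 at depth 16
  del 208.0.0.0/6 (clear depth 6)
  add 211.169.222.112/28 -> H0 at depth 28
  add 0.0.0.0/0 -> H5 at depth 0
  add 192.0.0.0/3 -> H0 at depth 3
  add 42.247.0.0/16 -> H2 at depth 16
  add 0.0.0.0/0 -> H4 at depth 0
  lookup 211.169.222.39: bits 1101001110101001110111100 walk d0:H4→d1:-→d2:-→d3:H0→d4:-→d5:-→d6:-→d7:-→d8:-→d9:-→d10:-→d11:-→d12:-→d13:-→d14:-→d15:-→d16:-→d17:-→d18:-→d19:-→d20:-→d21:-→d22:-→d23:-→d24:H1→d25:- -> H1
  add 0.0.0.0/0 -> H6 at depth 0
  add 211.169.222.122/31 -> H4 at depth 31
  add 211.169.222.0/24 -> H6 at depth 24
  lookup 211.169.222.112: bits 1101001110101001110111100111 walk d0:H6→d1:-→d2:-→d3:H0→d4:-→d5:-→d6:-→d7:-→d8:-→d9:-→d10:-→d11:-→d12:-→d13:-→d14:-→d15:-→d16:-→d17:-→d18:-→d19:-→d20:-→d21:-→d22:-→d23:-→d24:H6→d25:-→d26:-→d27:-→d28:H0 -> H0
  add 42.247.213.0/24 -> H2 at depth 24
  del 167.149.0.0/16 (clear depth 16)

== LOOKUPS ==
["H1","H0"]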